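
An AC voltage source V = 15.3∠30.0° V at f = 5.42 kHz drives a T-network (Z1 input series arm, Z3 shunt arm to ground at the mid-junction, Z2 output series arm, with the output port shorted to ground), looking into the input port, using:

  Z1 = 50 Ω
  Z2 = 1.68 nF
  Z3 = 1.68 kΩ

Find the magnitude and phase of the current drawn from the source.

Step 1 — Angular frequency: ω = 2π·f = 2π·5420 = 3.405e+04 rad/s.
Step 2 — Component impedances:
  Z1: Z = R = 50 Ω
  Z2: Z = 1/(jωC) = -j/(ω·C) = 0 - j1.748e+04 Ω
  Z3: Z = R = 1680 Ω
Step 3 — With the output port shorted to ground, the output series arm Z2 runs from the junction to ground; the shunt arm Z3 also runs from the junction to ground. They appear in parallel: Z3 || Z2 = 1665 - j160 Ω.
Step 4 — Series with input arm Z1: Z_in = Z1 + (Z3 || Z2) = 1715 - j160 Ω = 1722∠-5.3° Ω.
Step 5 — Source phasor: V = 15.3∠30.0° V = 13.25 + j7.65 V.
Step 6 — Ohm's law: I = V / Z_total = (13.25 + j7.65) / (1715 - j160) = 0.007248 + j0.005138 A.
Step 7 — Convert to polar: |I| = 0.008885 A, ∠I = 35.3°.

I = 0.008885∠35.3° A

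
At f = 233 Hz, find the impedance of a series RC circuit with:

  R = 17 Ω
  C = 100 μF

Step 1 — Angular frequency: ω = 2π·f = 2π·233 = 1464 rad/s.
Step 2 — Component impedances:
  R: Z = R = 17 Ω
  C: Z = 1/(jωC) = -j/(ω·C) = 0 - j6.831 Ω
Step 3 — Series combination: Z_total = R + C = 17 - j6.831 Ω = 18.32∠-21.9° Ω.

Z = 17 - j6.831 Ω = 18.32∠-21.9° Ω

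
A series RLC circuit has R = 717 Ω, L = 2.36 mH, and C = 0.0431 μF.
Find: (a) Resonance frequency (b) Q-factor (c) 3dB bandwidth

Step 1 — Resonance: ω₀ = 1/√(LC) = 1/√(0.00236·4.31e-08) = 9.915e+04 rad/s.
Step 2 — f₀ = ω₀/(2π) = 1.578e+04 Hz.
Step 3 — Series Q: Q = ω₀L/R = 9.915e+04·0.00236/717 = 0.3264.
Step 4 — Bandwidth: Δω = ω₀/Q = 3.038e+05 rad/s; BW = Δω/(2π) = 4.835e+04 Hz.

(a) f₀ = 1.578e+04 Hz  (b) Q = 0.3264  (c) BW = 4.835e+04 Hz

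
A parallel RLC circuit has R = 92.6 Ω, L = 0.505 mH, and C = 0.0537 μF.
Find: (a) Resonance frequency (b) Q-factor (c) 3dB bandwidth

Step 1 — Resonance: ω₀ = 1/√(LC) = 1/√(0.000505·5.37e-08) = 1.92e+05 rad/s.
Step 2 — f₀ = ω₀/(2π) = 3.056e+04 Hz.
Step 3 — Parallel Q: Q = R/(ω₀L) = 92.6/(1.92e+05·0.000505) = 0.9549.
Step 4 — Bandwidth: Δω = ω₀/Q = 2.011e+05 rad/s; BW = Δω/(2π) = 3.201e+04 Hz.

(a) f₀ = 3.056e+04 Hz  (b) Q = 0.9549  (c) BW = 3.201e+04 Hz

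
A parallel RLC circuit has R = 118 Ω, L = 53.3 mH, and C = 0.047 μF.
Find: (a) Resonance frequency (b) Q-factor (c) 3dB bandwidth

Step 1 — Resonance: ω₀ = 1/√(LC) = 1/√(0.0533·4.7e-08) = 1.998e+04 rad/s.
Step 2 — f₀ = ω₀/(2π) = 3180 Hz.
Step 3 — Parallel Q: Q = R/(ω₀L) = 118/(1.998e+04·0.0533) = 0.1108.
Step 4 — Bandwidth: Δω = ω₀/Q = 1.803e+05 rad/s; BW = Δω/(2π) = 2.87e+04 Hz.

(a) f₀ = 3180 Hz  (b) Q = 0.1108  (c) BW = 2.87e+04 Hz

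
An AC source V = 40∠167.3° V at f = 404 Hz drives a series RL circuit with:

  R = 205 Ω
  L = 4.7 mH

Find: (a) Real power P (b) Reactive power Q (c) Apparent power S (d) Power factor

Step 1 — Angular frequency: ω = 2π·f = 2π·404 = 2538 rad/s.
Step 2 — Component impedances:
  R: Z = R = 205 Ω
  L: Z = jωL = j·2538·0.0047 = 0 + j11.93 Ω
Step 3 — Series combination: Z_total = R + L = 205 + j11.93 Ω = 205.3∠3.3° Ω.
Step 4 — Source phasor: V = 40∠167.3° V = -39.02 + j8.794 V.
Step 5 — Current: I = V / Z = -0.1872 + j0.05379 A = 0.1948∠164.0° A.
Step 6 — Complex power: S = V·I* = 7.779 + j0.4527 VA.
Step 7 — Real power: P = Re(S) = 7.779 W.
Step 8 — Reactive power: Q = Im(S) = 0.4527 VAR.
Step 9 — Apparent power: |S| = 7.792 VA.
Step 10 — Power factor: PF = P/|S| = 0.9983 (lagging).

(a) P = 7.779 W  (b) Q = 0.4527 VAR  (c) S = 7.792 VA  (d) PF = 0.9983 (lagging)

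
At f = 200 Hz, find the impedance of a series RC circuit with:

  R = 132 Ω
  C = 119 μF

Step 1 — Angular frequency: ω = 2π·f = 2π·200 = 1257 rad/s.
Step 2 — Component impedances:
  R: Z = R = 132 Ω
  C: Z = 1/(jωC) = -j/(ω·C) = 0 - j6.687 Ω
Step 3 — Series combination: Z_total = R + C = 132 - j6.687 Ω = 132.2∠-2.9° Ω.

Z = 132 - j6.687 Ω = 132.2∠-2.9° Ω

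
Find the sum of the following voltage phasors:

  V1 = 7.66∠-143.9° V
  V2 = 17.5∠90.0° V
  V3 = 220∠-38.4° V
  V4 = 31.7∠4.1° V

Step 1 — Convert each phasor to rectangular form:
  V1 = 7.66·(cos(-143.9°) + j·sin(-143.9°)) = -6.189 - j4.513 V
  V2 = 17.5·(cos(90.0°) + j·sin(90.0°)) = 0 + j17.5 V
  V3 = 220·(cos(-38.4°) + j·sin(-38.4°)) = 172.4 - j136.7 V
  V4 = 31.7·(cos(4.1°) + j·sin(4.1°)) = 31.62 + j2.266 V
Step 2 — Sum components: V_total = 197.8 - j121.4 V.
Step 3 — Convert to polar: |V_total| = 232.1 V, ∠V_total = -31.5°.

V_total = 232.1∠-31.5° V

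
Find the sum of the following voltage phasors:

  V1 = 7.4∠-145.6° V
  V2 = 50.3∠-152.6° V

Step 1 — Convert each phasor to rectangular form:
  V1 = 7.4·(cos(-145.6°) + j·sin(-145.6°)) = -6.106 - j4.181 V
  V2 = 50.3·(cos(-152.6°) + j·sin(-152.6°)) = -44.66 - j23.15 V
Step 2 — Sum components: V_total = -50.76 - j27.33 V.
Step 3 — Convert to polar: |V_total| = 57.65 V, ∠V_total = -151.7°.

V_total = 57.65∠-151.7° V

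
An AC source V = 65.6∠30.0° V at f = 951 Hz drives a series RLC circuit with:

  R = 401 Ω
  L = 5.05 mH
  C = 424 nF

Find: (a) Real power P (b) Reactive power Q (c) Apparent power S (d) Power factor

Step 1 — Angular frequency: ω = 2π·f = 2π·951 = 5975 rad/s.
Step 2 — Component impedances:
  R: Z = R = 401 Ω
  L: Z = jωL = j·5975·0.00505 = 0 + j30.18 Ω
  C: Z = 1/(jωC) = -j/(ω·C) = 0 - j394.7 Ω
Step 3 — Series combination: Z_total = R + L + C = 401 - j364.5 Ω = 541.9∠-42.3° Ω.
Step 4 — Source phasor: V = 65.6∠30.0° V = 56.81 + j32.8 V.
Step 5 — Current: I = V / Z = 0.03686 + j0.1153 A = 0.121∠72.3° A.
Step 6 — Complex power: S = V·I* = 5.876 - j5.341 VA.
Step 7 — Real power: P = Re(S) = 5.876 W.
Step 8 — Reactive power: Q = Im(S) = -5.341 VAR.
Step 9 — Apparent power: |S| = 7.941 VA.
Step 10 — Power factor: PF = P/|S| = 0.74 (leading).

(a) P = 5.876 W  (b) Q = -5.341 VAR  (c) S = 7.941 VA  (d) PF = 0.74 (leading)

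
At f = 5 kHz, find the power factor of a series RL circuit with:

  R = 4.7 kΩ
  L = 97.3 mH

Step 1 — Angular frequency: ω = 2π·f = 2π·5000 = 3.142e+04 rad/s.
Step 2 — Component impedances:
  R: Z = R = 4700 Ω
  L: Z = jωL = j·3.142e+04·0.0973 = 0 + j3057 Ω
Step 3 — Series combination: Z_total = R + L = 4700 + j3057 Ω = 5607∠33.0° Ω.
Step 4 — Power factor: PF = cos(φ) = Re(Z)/|Z| = 4700/5606.6 = 0.8383.
Step 5 — Type: Im(Z) = 3057 ⇒ lagging (phase φ = 33.0°).

PF = 0.8383 (lagging, φ = 33.0°)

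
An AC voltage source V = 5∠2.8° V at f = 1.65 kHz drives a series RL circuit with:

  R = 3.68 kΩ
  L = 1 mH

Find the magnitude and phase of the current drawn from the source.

Step 1 — Angular frequency: ω = 2π·f = 2π·1650 = 1.037e+04 rad/s.
Step 2 — Component impedances:
  R: Z = R = 3680 Ω
  L: Z = jωL = j·1.037e+04·0.001 = 0 + j10.37 Ω
Step 3 — Series combination: Z_total = R + L = 3680 + j10.37 Ω = 3680∠0.2° Ω.
Step 4 — Source phasor: V = 5∠2.8° V = 4.994 + j0.2442 V.
Step 5 — Ohm's law: I = V / Z_total = (4.994 + j0.2442) / (3680 + j10.37) = 0.001357 + j6.255e-05 A.
Step 6 — Convert to polar: |I| = 0.001359 A, ∠I = 2.6°.

I = 0.001359∠2.6° A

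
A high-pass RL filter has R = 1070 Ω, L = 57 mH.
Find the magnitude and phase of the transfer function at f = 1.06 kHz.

Step 1 — Angular frequency: ω = 2π·1060 = 6660 rad/s.
Step 2 — Transfer function: H(jω) = jωL/(R + jωL).
Step 3 — Numerator jωL = j·379.6; denominator R + jωL = 1070 + j379.6.
Step 4 — H = 0.1118 + j0.3151.
Step 5 — Magnitude: |H| = 0.3344 (-9.5 dB); phase: φ = 70.5°.

|H| = 0.3344 (-9.5 dB), φ = 70.5°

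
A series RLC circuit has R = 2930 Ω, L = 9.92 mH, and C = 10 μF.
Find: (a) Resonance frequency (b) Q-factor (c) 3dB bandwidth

Step 1 — Resonance: ω₀ = 1/√(LC) = 1/√(0.00992·1e-05) = 3175 rad/s.
Step 2 — f₀ = ω₀/(2π) = 505.3 Hz.
Step 3 — Series Q: Q = ω₀L/R = 3175·0.00992/2930 = 0.01075.
Step 4 — Bandwidth: Δω = ω₀/Q = 2.954e+05 rad/s; BW = Δω/(2π) = 4.701e+04 Hz.

(a) f₀ = 505.3 Hz  (b) Q = 0.01075  (c) BW = 4.701e+04 Hz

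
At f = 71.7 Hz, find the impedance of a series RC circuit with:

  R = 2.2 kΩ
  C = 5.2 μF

Step 1 — Angular frequency: ω = 2π·f = 2π·71.7 = 450.5 rad/s.
Step 2 — Component impedances:
  R: Z = R = 2200 Ω
  C: Z = 1/(jωC) = -j/(ω·C) = 0 - j426.9 Ω
Step 3 — Series combination: Z_total = R + C = 2200 - j426.9 Ω = 2241∠-11.0° Ω.

Z = 2200 - j426.9 Ω = 2241∠-11.0° Ω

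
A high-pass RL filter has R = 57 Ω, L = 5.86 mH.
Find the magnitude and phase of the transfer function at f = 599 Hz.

Step 1 — Angular frequency: ω = 2π·599 = 3764 rad/s.
Step 2 — Transfer function: H(jω) = jωL/(R + jωL).
Step 3 — Numerator jωL = j·22.05; denominator R + jωL = 57 + j22.05.
Step 4 — H = 0.1302 + j0.3365.
Step 5 — Magnitude: |H| = 0.3609 (-8.9 dB); phase: φ = 68.8°.

|H| = 0.3609 (-8.9 dB), φ = 68.8°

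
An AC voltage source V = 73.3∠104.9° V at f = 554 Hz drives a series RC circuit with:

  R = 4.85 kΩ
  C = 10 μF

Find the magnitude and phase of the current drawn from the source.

Step 1 — Angular frequency: ω = 2π·f = 2π·554 = 3481 rad/s.
Step 2 — Component impedances:
  R: Z = R = 4850 Ω
  C: Z = 1/(jωC) = -j/(ω·C) = 0 - j28.73 Ω
Step 3 — Series combination: Z_total = R + C = 4850 - j28.73 Ω = 4850∠-0.3° Ω.
Step 4 — Source phasor: V = 73.3∠104.9° V = -18.85 + j70.84 V.
Step 5 — Ohm's law: I = V / Z_total = (-18.85 + j70.84) / (4850 - j28.73) = -0.003973 + j0.01458 A.
Step 6 — Convert to polar: |I| = 0.01511 A, ∠I = 105.2°.

I = 0.01511∠105.2° A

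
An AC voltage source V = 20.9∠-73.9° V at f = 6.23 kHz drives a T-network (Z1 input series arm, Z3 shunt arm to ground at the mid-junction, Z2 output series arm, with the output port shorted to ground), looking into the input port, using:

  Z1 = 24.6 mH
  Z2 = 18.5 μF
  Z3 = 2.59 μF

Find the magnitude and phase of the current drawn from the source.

Step 1 — Angular frequency: ω = 2π·f = 2π·6230 = 3.914e+04 rad/s.
Step 2 — Component impedances:
  Z1: Z = jωL = j·3.914e+04·0.0246 = 0 + j962.9 Ω
  Z2: Z = 1/(jωC) = -j/(ω·C) = 0 - j1.381 Ω
  Z3: Z = 1/(jωC) = -j/(ω·C) = 0 - j9.864 Ω
Step 3 — With the output port shorted to ground, the output series arm Z2 runs from the junction to ground; the shunt arm Z3 also runs from the junction to ground. They appear in parallel: Z3 || Z2 = 0 - j1.211 Ω.
Step 4 — Series with input arm Z1: Z_in = Z1 + (Z3 || Z2) = 0 + j961.7 Ω = 961.7∠90.0° Ω.
Step 5 — Source phasor: V = 20.9∠-73.9° V = 5.796 - j20.08 V.
Step 6 — Ohm's law: I = V / Z_total = (5.796 - j20.08) / (0 + j961.7) = -0.02088 - j0.006026 A.
Step 7 — Convert to polar: |I| = 0.02173 A, ∠I = -163.9°.

I = 0.02173∠-163.9° A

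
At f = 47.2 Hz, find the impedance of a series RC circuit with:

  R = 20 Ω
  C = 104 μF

Step 1 — Angular frequency: ω = 2π·f = 2π·47.2 = 296.6 rad/s.
Step 2 — Component impedances:
  R: Z = R = 20 Ω
  C: Z = 1/(jωC) = -j/(ω·C) = 0 - j32.42 Ω
Step 3 — Series combination: Z_total = R + C = 20 - j32.42 Ω = 38.09∠-58.3° Ω.

Z = 20 - j32.42 Ω = 38.09∠-58.3° Ω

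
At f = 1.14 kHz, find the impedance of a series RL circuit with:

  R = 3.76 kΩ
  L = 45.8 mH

Step 1 — Angular frequency: ω = 2π·f = 2π·1140 = 7163 rad/s.
Step 2 — Component impedances:
  R: Z = R = 3760 Ω
  L: Z = jωL = j·7163·0.0458 = 0 + j328.1 Ω
Step 3 — Series combination: Z_total = R + L = 3760 + j328.1 Ω = 3774∠5.0° Ω.

Z = 3760 + j328.1 Ω = 3774∠5.0° Ω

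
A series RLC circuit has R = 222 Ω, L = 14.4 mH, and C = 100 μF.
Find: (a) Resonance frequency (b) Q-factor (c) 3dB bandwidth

Step 1 — Resonance: ω₀ = 1/√(LC) = 1/√(0.0144·0.0001) = 833.3 rad/s.
Step 2 — f₀ = ω₀/(2π) = 132.6 Hz.
Step 3 — Series Q: Q = ω₀L/R = 833.3·0.0144/222 = 0.05405.
Step 4 — Bandwidth: Δω = ω₀/Q = 1.542e+04 rad/s; BW = Δω/(2π) = 2454 Hz.

(a) f₀ = 132.6 Hz  (b) Q = 0.05405  (c) BW = 2454 Hz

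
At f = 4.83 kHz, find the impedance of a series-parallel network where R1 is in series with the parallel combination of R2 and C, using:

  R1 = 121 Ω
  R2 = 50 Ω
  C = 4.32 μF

Step 1 — Angular frequency: ω = 2π·f = 2π·4830 = 3.035e+04 rad/s.
Step 2 — Component impedances:
  R1: Z = R = 121 Ω
  R2: Z = R = 50 Ω
  C: Z = 1/(jωC) = -j/(ω·C) = 0 - j7.628 Ω
Step 3 — Parallel branch: R2 || C = 1/(1/R2 + 1/C) = 1.137 - j7.454 Ω.
Step 4 — Series with R1: Z_total = R1 + (R2 || C) = 122.1 - j7.454 Ω = 122.4∠-3.5° Ω.

Z = 122.1 - j7.454 Ω = 122.4∠-3.5° Ω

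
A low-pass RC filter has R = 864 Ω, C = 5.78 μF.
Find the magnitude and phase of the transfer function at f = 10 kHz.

Step 1 — Angular frequency: ω = 2π·1e+04 = 6.283e+04 rad/s.
Step 2 — Transfer function: H(jω) = 1/(1 + jωRC).
Step 3 — Denominator: 1 + jωRC = 1 + j·6.283e+04·864·5.78e-06 = 1 + j313.8.
Step 4 — H = 1.016e-05 - j0.003187.
Step 5 — Magnitude: |H| = 0.003187 (-49.9 dB); phase: φ = -89.8°.

|H| = 0.003187 (-49.9 dB), φ = -89.8°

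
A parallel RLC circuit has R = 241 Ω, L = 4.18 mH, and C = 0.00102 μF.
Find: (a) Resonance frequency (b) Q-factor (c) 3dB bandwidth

Step 1 — Resonance: ω₀ = 1/√(LC) = 1/√(0.00418·1.02e-09) = 4.843e+05 rad/s.
Step 2 — f₀ = ω₀/(2π) = 7.708e+04 Hz.
Step 3 — Parallel Q: Q = R/(ω₀L) = 241/(4.843e+05·0.00418) = 0.119.
Step 4 — Bandwidth: Δω = ω₀/Q = 4.068e+06 rad/s; BW = Δω/(2π) = 6.474e+05 Hz.

(a) f₀ = 7.708e+04 Hz  (b) Q = 0.119  (c) BW = 6.474e+05 Hz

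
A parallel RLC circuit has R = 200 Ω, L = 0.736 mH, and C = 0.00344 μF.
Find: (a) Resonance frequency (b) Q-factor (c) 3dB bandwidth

Step 1 — Resonance: ω₀ = 1/√(LC) = 1/√(0.000736·3.44e-09) = 6.285e+05 rad/s.
Step 2 — f₀ = ω₀/(2π) = 1e+05 Hz.
Step 3 — Parallel Q: Q = R/(ω₀L) = 200/(6.285e+05·0.000736) = 0.4324.
Step 4 — Bandwidth: Δω = ω₀/Q = 1.453e+06 rad/s; BW = Δω/(2π) = 2.313e+05 Hz.

(a) f₀ = 1e+05 Hz  (b) Q = 0.4324  (c) BW = 2.313e+05 Hz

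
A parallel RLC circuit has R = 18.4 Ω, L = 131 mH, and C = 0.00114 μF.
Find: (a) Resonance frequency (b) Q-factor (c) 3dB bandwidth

Step 1 — Resonance: ω₀ = 1/√(LC) = 1/√(0.131·1.14e-09) = 8.183e+04 rad/s.
Step 2 — f₀ = ω₀/(2π) = 1.302e+04 Hz.
Step 3 — Parallel Q: Q = R/(ω₀L) = 18.4/(8.183e+04·0.131) = 0.001716.
Step 4 — Bandwidth: Δω = ω₀/Q = 4.767e+07 rad/s; BW = Δω/(2π) = 7.587e+06 Hz.

(a) f₀ = 1.302e+04 Hz  (b) Q = 0.001716  (c) BW = 7.587e+06 Hz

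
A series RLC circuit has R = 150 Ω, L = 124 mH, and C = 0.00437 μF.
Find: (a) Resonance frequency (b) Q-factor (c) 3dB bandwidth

Step 1 — Resonance: ω₀ = 1/√(LC) = 1/√(0.124·4.37e-09) = 4.296e+04 rad/s.
Step 2 — f₀ = ω₀/(2π) = 6837 Hz.
Step 3 — Series Q: Q = ω₀L/R = 4.296e+04·0.124/150 = 35.51.
Step 4 — Bandwidth: Δω = ω₀/Q = 1210 rad/s; BW = Δω/(2π) = 192.5 Hz.

(a) f₀ = 6837 Hz  (b) Q = 35.51  (c) BW = 192.5 Hz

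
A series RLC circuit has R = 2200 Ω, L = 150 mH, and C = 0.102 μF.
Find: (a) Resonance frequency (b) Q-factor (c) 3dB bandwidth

Step 1 — Resonance: ω₀ = 1/√(LC) = 1/√(0.15·1.02e-07) = 8085 rad/s.
Step 2 — f₀ = ω₀/(2π) = 1287 Hz.
Step 3 — Series Q: Q = ω₀L/R = 8085·0.15/2200 = 0.5512.
Step 4 — Bandwidth: Δω = ω₀/Q = 1.467e+04 rad/s; BW = Δω/(2π) = 2334 Hz.

(a) f₀ = 1287 Hz  (b) Q = 0.5512  (c) BW = 2334 Hz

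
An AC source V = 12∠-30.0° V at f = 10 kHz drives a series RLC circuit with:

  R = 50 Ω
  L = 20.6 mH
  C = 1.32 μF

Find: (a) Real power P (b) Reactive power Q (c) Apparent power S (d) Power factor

Step 1 — Angular frequency: ω = 2π·f = 2π·1e+04 = 6.283e+04 rad/s.
Step 2 — Component impedances:
  R: Z = R = 50 Ω
  L: Z = jωL = j·6.283e+04·0.0206 = 0 + j1294 Ω
  C: Z = 1/(jωC) = -j/(ω·C) = 0 - j12.06 Ω
Step 3 — Series combination: Z_total = R + L + C = 50 + j1282 Ω = 1283∠87.8° Ω.
Step 4 — Source phasor: V = 12∠-30.0° V = 10.39 - j6 V.
Step 5 — Current: I = V / Z = -0.004357 - j0.008274 A = 0.009351∠-117.8° A.
Step 6 — Complex power: S = V·I* = 0.004372 + j0.1121 VA.
Step 7 — Real power: P = Re(S) = 0.004372 W.
Step 8 — Reactive power: Q = Im(S) = 0.1121 VAR.
Step 9 — Apparent power: |S| = 0.1122 VA.
Step 10 — Power factor: PF = P/|S| = 0.03896 (lagging).

(a) P = 0.004372 W  (b) Q = 0.1121 VAR  (c) S = 0.1122 VA  (d) PF = 0.03896 (lagging)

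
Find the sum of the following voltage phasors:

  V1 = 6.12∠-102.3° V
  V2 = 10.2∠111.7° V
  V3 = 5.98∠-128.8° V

Step 1 — Convert each phasor to rectangular form:
  V1 = 6.12·(cos(-102.3°) + j·sin(-102.3°)) = -1.304 - j5.98 V
  V2 = 10.2·(cos(111.7°) + j·sin(111.7°)) = -3.771 + j9.477 V
  V3 = 5.98·(cos(-128.8°) + j·sin(-128.8°)) = -3.747 - j4.66 V
Step 2 — Sum components: V_total = -8.822 - j1.163 V.
Step 3 — Convert to polar: |V_total| = 8.899 V, ∠V_total = -172.5°.

V_total = 8.899∠-172.5° V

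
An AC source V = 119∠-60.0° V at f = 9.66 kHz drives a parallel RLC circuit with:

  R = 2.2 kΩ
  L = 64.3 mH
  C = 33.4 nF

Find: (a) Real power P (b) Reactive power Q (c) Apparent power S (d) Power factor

Step 1 — Angular frequency: ω = 2π·f = 2π·9660 = 6.07e+04 rad/s.
Step 2 — Component impedances:
  R: Z = R = 2200 Ω
  L: Z = jωL = j·6.07e+04·0.0643 = 0 + j3903 Ω
  C: Z = 1/(jωC) = -j/(ω·C) = 0 - j493.3 Ω
Step 3 — Parallel combination: 1/Z_total = 1/R + 1/L + 1/C; Z_total = 136 - j529.8 Ω = 546.9∠-75.6° Ω.
Step 4 — Source phasor: V = 119∠-60.0° V = 59.5 - j103.1 V.
Step 5 — Current: I = V / Z = 0.2096 + j0.05853 A = 0.2176∠15.6° A.
Step 6 — Complex power: S = V·I* = 6.437 - j25.08 VA.
Step 7 — Real power: P = Re(S) = 6.437 W.
Step 8 — Reactive power: Q = Im(S) = -25.08 VAR.
Step 9 — Apparent power: |S| = 25.89 VA.
Step 10 — Power factor: PF = P/|S| = 0.2486 (leading).

(a) P = 6.437 W  (b) Q = -25.08 VAR  (c) S = 25.89 VA  (d) PF = 0.2486 (leading)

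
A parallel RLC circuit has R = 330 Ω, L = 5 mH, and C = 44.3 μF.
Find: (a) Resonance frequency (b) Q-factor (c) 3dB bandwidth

Step 1 — Resonance: ω₀ = 1/√(LC) = 1/√(0.005·4.43e-05) = 2125 rad/s.
Step 2 — f₀ = ω₀/(2π) = 338.2 Hz.
Step 3 — Parallel Q: Q = R/(ω₀L) = 330/(2125·0.005) = 31.06.
Step 4 — Bandwidth: Δω = ω₀/Q = 68.4 rad/s; BW = Δω/(2π) = 10.89 Hz.

(a) f₀ = 338.2 Hz  (b) Q = 31.06  (c) BW = 10.89 Hz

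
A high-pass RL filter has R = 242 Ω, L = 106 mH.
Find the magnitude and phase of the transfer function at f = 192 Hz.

Step 1 — Angular frequency: ω = 2π·192 = 1206 rad/s.
Step 2 — Transfer function: H(jω) = jωL/(R + jωL).
Step 3 — Numerator jωL = j·127.9; denominator R + jωL = 242 + j127.9.
Step 4 — H = 0.2183 + j0.4131.
Step 5 — Magnitude: |H| = 0.4672 (-6.6 dB); phase: φ = 62.1°.

|H| = 0.4672 (-6.6 dB), φ = 62.1°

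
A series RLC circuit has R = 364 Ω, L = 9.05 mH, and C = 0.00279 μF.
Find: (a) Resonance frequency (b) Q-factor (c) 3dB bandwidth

Step 1 — Resonance condition Im(Z)=0 gives ω₀ = 1/√(LC).
Step 2 — ω₀ = 1/√(0.00905·2.79e-09) = 1.99e+05 rad/s.
Step 3 — f₀ = ω₀/(2π) = 3.167e+04 Hz.
Step 4 — Series Q: Q = ω₀L/R = 1.99e+05·0.00905/364 = 4.948.
Step 5 — 3dB bandwidth: Δω = ω₀/Q = 4.022e+04 rad/s; BW = Δω/(2π) = 6401 Hz.

(a) f₀ = 3.167e+04 Hz  (b) Q = 4.948  (c) BW = 6401 Hz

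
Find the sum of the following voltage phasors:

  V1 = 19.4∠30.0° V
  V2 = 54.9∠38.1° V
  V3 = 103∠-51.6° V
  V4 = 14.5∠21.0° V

Step 1 — Convert each phasor to rectangular form:
  V1 = 19.4·(cos(30.0°) + j·sin(30.0°)) = 16.8 + j9.7 V
  V2 = 54.9·(cos(38.1°) + j·sin(38.1°)) = 43.2 + j33.88 V
  V3 = 103·(cos(-51.6°) + j·sin(-51.6°)) = 63.98 - j80.72 V
  V4 = 14.5·(cos(21.0°) + j·sin(21.0°)) = 13.54 + j5.196 V
Step 2 — Sum components: V_total = 137.5 - j31.95 V.
Step 3 — Convert to polar: |V_total| = 141.2 V, ∠V_total = -13.1°.

V_total = 141.2∠-13.1° V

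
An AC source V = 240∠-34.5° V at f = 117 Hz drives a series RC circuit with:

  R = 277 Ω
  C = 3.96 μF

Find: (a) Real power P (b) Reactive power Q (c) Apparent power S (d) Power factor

Step 1 — Angular frequency: ω = 2π·f = 2π·117 = 735.1 rad/s.
Step 2 — Component impedances:
  R: Z = R = 277 Ω
  C: Z = 1/(jωC) = -j/(ω·C) = 0 - j343.5 Ω
Step 3 — Series combination: Z_total = R + C = 277 - j343.5 Ω = 441.3∠-51.1° Ω.
Step 4 — Source phasor: V = 240∠-34.5° V = 197.8 - j135.9 V.
Step 5 — Current: I = V / Z = 0.5212 + j0.1555 A = 0.5439∠16.6° A.
Step 6 — Complex power: S = V·I* = 81.94 - j101.6 VA.
Step 7 — Real power: P = Re(S) = 81.94 W.
Step 8 — Reactive power: Q = Im(S) = -101.6 VAR.
Step 9 — Apparent power: |S| = 130.5 VA.
Step 10 — Power factor: PF = P/|S| = 0.6277 (leading).

(a) P = 81.94 W  (b) Q = -101.6 VAR  (c) S = 130.5 VA  (d) PF = 0.6277 (leading)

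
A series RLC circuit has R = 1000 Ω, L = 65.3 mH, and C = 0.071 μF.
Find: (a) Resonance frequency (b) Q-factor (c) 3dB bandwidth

Step 1 — Resonance condition Im(Z)=0 gives ω₀ = 1/√(LC).
Step 2 — ω₀ = 1/√(0.0653·7.1e-08) = 1.469e+04 rad/s.
Step 3 — f₀ = ω₀/(2π) = 2337 Hz.
Step 4 — Series Q: Q = ω₀L/R = 1.469e+04·0.0653/1000 = 0.959.
Step 5 — 3dB bandwidth: Δω = ω₀/Q = 1.531e+04 rad/s; BW = Δω/(2π) = 2437 Hz.

(a) f₀ = 2337 Hz  (b) Q = 0.959  (c) BW = 2437 Hz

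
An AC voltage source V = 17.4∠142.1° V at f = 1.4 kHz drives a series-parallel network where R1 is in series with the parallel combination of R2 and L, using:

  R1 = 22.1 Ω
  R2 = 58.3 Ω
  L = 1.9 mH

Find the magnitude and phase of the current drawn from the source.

Step 1 — Angular frequency: ω = 2π·f = 2π·1400 = 8796 rad/s.
Step 2 — Component impedances:
  R1: Z = R = 22.1 Ω
  R2: Z = R = 58.3 Ω
  L: Z = jωL = j·8796·0.0019 = 0 + j16.71 Ω
Step 3 — Parallel branch: R2 || L = 1/(1/R2 + 1/L) = 4.427 + j15.44 Ω.
Step 4 — Series with R1: Z_total = R1 + (R2 || L) = 26.53 + j15.44 Ω = 30.7∠30.2° Ω.
Step 5 — Source phasor: V = 17.4∠142.1° V = -13.73 + j10.69 V.
Step 6 — Ohm's law: I = V / Z_total = (-13.73 + j10.69) / (26.53 + j15.44) = -0.2114 + j0.526 A.
Step 7 — Convert to polar: |I| = 0.5669 A, ∠I = 111.9°.

I = 0.5669∠111.9° A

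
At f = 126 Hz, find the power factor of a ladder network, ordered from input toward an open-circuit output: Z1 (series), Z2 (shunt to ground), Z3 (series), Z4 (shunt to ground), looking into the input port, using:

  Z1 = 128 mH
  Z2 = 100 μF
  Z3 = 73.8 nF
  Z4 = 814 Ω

Step 1 — Angular frequency: ω = 2π·f = 2π·126 = 791.7 rad/s.
Step 2 — Component impedances:
  Z1: Z = jωL = j·791.7·0.128 = 0 + j101.3 Ω
  Z2: Z = 1/(jωC) = -j/(ω·C) = 0 - j12.63 Ω
  Z3: Z = 1/(jωC) = -j/(ω·C) = 0 - j1.712e+04 Ω
  Z4: Z = R = 814 Ω
Step 3 — Ladder network (open output): work backward from the far end, alternating series and parallel combinations. Z_in = 0.0004417 + j88.71 Ω = 88.71∠90.0° Ω.
Step 4 — Power factor: PF = cos(φ) = Re(Z)/|Z| = 0.0004417/88.71 = 4.979e-06.
Step 5 — Type: Im(Z) = 88.71 ⇒ lagging (phase φ = 90.0°).

PF = 4.979e-06 (lagging, φ = 90.0°)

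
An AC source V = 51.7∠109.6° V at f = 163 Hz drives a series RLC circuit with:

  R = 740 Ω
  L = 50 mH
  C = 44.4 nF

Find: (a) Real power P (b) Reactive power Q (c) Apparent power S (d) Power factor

Step 1 — Angular frequency: ω = 2π·f = 2π·163 = 1024 rad/s.
Step 2 — Component impedances:
  R: Z = R = 740 Ω
  L: Z = jωL = j·1024·0.05 = 0 + j51.21 Ω
  C: Z = 1/(jωC) = -j/(ω·C) = 0 - j2.199e+04 Ω
Step 3 — Series combination: Z_total = R + L + C = 740 - j2.194e+04 Ω = 2.195e+04∠-88.1° Ω.
Step 4 — Source phasor: V = 51.7∠109.6° V = -17.34 + j48.7 V.
Step 5 — Current: I = V / Z = -0.002244 - j0.0007148 A = 0.002355∠-162.3° A.
Step 6 — Complex power: S = V·I* = 0.004104 - j0.1217 VA.
Step 7 — Real power: P = Re(S) = 0.004104 W.
Step 8 — Reactive power: Q = Im(S) = -0.1217 VAR.
Step 9 — Apparent power: |S| = 0.1218 VA.
Step 10 — Power factor: PF = P/|S| = 0.03371 (leading).

(a) P = 0.004104 W  (b) Q = -0.1217 VAR  (c) S = 0.1218 VA  (d) PF = 0.03371 (leading)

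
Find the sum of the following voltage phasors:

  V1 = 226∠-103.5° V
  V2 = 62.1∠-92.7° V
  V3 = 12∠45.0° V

Step 1 — Convert each phasor to rectangular form:
  V1 = 226·(cos(-103.5°) + j·sin(-103.5°)) = -52.76 - j219.8 V
  V2 = 62.1·(cos(-92.7°) + j·sin(-92.7°)) = -2.925 - j62.03 V
  V3 = 12·(cos(45.0°) + j·sin(45.0°)) = 8.485 + j8.485 V
Step 2 — Sum components: V_total = -47.2 - j273.3 V.
Step 3 — Convert to polar: |V_total| = 277.3 V, ∠V_total = -99.8°.

V_total = 277.3∠-99.8° V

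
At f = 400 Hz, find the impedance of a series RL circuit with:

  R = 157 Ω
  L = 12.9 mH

Step 1 — Angular frequency: ω = 2π·f = 2π·400 = 2513 rad/s.
Step 2 — Component impedances:
  R: Z = R = 157 Ω
  L: Z = jωL = j·2513·0.0129 = 0 + j32.42 Ω
Step 3 — Series combination: Z_total = R + L = 157 + j32.42 Ω = 160.3∠11.7° Ω.

Z = 157 + j32.42 Ω = 160.3∠11.7° Ω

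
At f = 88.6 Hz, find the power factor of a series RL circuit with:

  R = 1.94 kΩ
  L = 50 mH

Step 1 — Angular frequency: ω = 2π·f = 2π·88.6 = 556.7 rad/s.
Step 2 — Component impedances:
  R: Z = R = 1940 Ω
  L: Z = jωL = j·556.7·0.05 = 0 + j27.83 Ω
Step 3 — Series combination: Z_total = R + L = 1940 + j27.83 Ω = 1940∠0.8° Ω.
Step 4 — Power factor: PF = cos(φ) = Re(Z)/|Z| = 1940/1940.2 = 0.9999.
Step 5 — Type: Im(Z) = 27.83 ⇒ lagging (phase φ = 0.8°).

PF = 0.9999 (lagging, φ = 0.8°)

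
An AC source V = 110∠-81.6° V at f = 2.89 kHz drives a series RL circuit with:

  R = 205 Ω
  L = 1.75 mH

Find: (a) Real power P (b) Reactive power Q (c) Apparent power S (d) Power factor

Step 1 — Angular frequency: ω = 2π·f = 2π·2890 = 1.816e+04 rad/s.
Step 2 — Component impedances:
  R: Z = R = 205 Ω
  L: Z = jωL = j·1.816e+04·0.00175 = 0 + j31.78 Ω
Step 3 — Series combination: Z_total = R + L = 205 + j31.78 Ω = 207.4∠8.8° Ω.
Step 4 — Source phasor: V = 110∠-81.6° V = 16.07 - j108.8 V.
Step 5 — Current: I = V / Z = -0.003807 - j0.5302 A = 0.5303∠-90.4° A.
Step 6 — Complex power: S = V·I* = 57.64 + j8.935 VA.
Step 7 — Real power: P = Re(S) = 57.64 W.
Step 8 — Reactive power: Q = Im(S) = 8.935 VAR.
Step 9 — Apparent power: |S| = 58.33 VA.
Step 10 — Power factor: PF = P/|S| = 0.9882 (lagging).

(a) P = 57.64 W  (b) Q = 8.935 VAR  (c) S = 58.33 VA  (d) PF = 0.9882 (lagging)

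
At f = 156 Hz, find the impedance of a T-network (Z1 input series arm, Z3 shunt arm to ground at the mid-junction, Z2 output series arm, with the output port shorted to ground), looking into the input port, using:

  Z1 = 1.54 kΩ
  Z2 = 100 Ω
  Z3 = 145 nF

Step 1 — Angular frequency: ω = 2π·f = 2π·156 = 980.2 rad/s.
Step 2 — Component impedances:
  Z1: Z = R = 1540 Ω
  Z2: Z = R = 100 Ω
  Z3: Z = 1/(jωC) = -j/(ω·C) = 0 - j7036 Ω
Step 3 — With the output port shorted to ground, the output series arm Z2 runs from the junction to ground; the shunt arm Z3 also runs from the junction to ground. They appear in parallel: Z3 || Z2 = 99.98 - j1.421 Ω.
Step 4 — Series with input arm Z1: Z_in = Z1 + (Z3 || Z2) = 1640 - j1.421 Ω = 1640∠-0.0° Ω.

Z = 1640 - j1.421 Ω = 1640∠-0.0° Ω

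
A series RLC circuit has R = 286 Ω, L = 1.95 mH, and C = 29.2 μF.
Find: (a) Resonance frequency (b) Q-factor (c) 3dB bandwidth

Step 1 — Resonance condition Im(Z)=0 gives ω₀ = 1/√(LC).
Step 2 — ω₀ = 1/√(0.00195·2.92e-05) = 4191 rad/s.
Step 3 — f₀ = ω₀/(2π) = 667 Hz.
Step 4 — Series Q: Q = ω₀L/R = 4191·0.00195/286 = 0.02857.
Step 5 — 3dB bandwidth: Δω = ω₀/Q = 1.467e+05 rad/s; BW = Δω/(2π) = 2.334e+04 Hz.

(a) f₀ = 667 Hz  (b) Q = 0.02857  (c) BW = 2.334e+04 Hz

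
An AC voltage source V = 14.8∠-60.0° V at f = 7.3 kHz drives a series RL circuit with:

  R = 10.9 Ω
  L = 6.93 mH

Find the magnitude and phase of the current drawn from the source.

Step 1 — Angular frequency: ω = 2π·f = 2π·7300 = 4.587e+04 rad/s.
Step 2 — Component impedances:
  R: Z = R = 10.9 Ω
  L: Z = jωL = j·4.587e+04·0.00693 = 0 + j317.9 Ω
Step 3 — Series combination: Z_total = R + L = 10.9 + j317.9 Ω = 318∠88.0° Ω.
Step 4 — Source phasor: V = 14.8∠-60.0° V = 7.4 - j12.82 V.
Step 5 — Ohm's law: I = V / Z_total = (7.4 - j12.82) / (10.9 + j317.9) = -0.03948 - j0.02463 A.
Step 6 — Convert to polar: |I| = 0.04653 A, ∠I = -148.0°.

I = 0.04653∠-148.0° A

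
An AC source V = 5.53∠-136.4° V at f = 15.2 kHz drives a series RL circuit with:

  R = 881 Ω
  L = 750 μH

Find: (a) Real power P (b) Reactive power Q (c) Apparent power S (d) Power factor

Step 1 — Angular frequency: ω = 2π·f = 2π·1.52e+04 = 9.55e+04 rad/s.
Step 2 — Component impedances:
  R: Z = R = 881 Ω
  L: Z = jωL = j·9.55e+04·0.00075 = 0 + j71.63 Ω
Step 3 — Series combination: Z_total = R + L = 881 + j71.63 Ω = 883.9∠4.6° Ω.
Step 4 — Source phasor: V = 5.53∠-136.4° V = -4.005 - j3.814 V.
Step 5 — Current: I = V / Z = -0.004865 - j0.003933 A = 0.006256∠-141.0° A.
Step 6 — Complex power: S = V·I* = 0.03448 + j0.002804 VA.
Step 7 — Real power: P = Re(S) = 0.03448 W.
Step 8 — Reactive power: Q = Im(S) = 0.002804 VAR.
Step 9 — Apparent power: |S| = 0.0346 VA.
Step 10 — Power factor: PF = P/|S| = 0.9967 (lagging).

(a) P = 0.03448 W  (b) Q = 0.002804 VAR  (c) S = 0.0346 VA  (d) PF = 0.9967 (lagging)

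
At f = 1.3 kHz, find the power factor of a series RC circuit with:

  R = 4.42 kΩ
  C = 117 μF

Step 1 — Angular frequency: ω = 2π·f = 2π·1300 = 8168 rad/s.
Step 2 — Component impedances:
  R: Z = R = 4420 Ω
  C: Z = 1/(jωC) = -j/(ω·C) = 0 - j1.046 Ω
Step 3 — Series combination: Z_total = R + C = 4420 - j1.046 Ω = 4420∠-0.0° Ω.
Step 4 — Power factor: PF = cos(φ) = Re(Z)/|Z| = 4420/4420 = 1.
Step 5 — Type: Im(Z) = -1.046 ⇒ leading (phase φ = -0.0°).

PF = 1 (leading, φ = -0.0°)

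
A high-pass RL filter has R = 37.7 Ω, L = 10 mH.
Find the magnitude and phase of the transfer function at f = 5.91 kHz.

Step 1 — Angular frequency: ω = 2π·5910 = 3.713e+04 rad/s.
Step 2 — Transfer function: H(jω) = jωL/(R + jωL).
Step 3 — Numerator jωL = j·371.3; denominator R + jωL = 37.7 + j371.3.
Step 4 — H = 0.9898 + j0.1005.
Step 5 — Magnitude: |H| = 0.9949 (-0.0 dB); phase: φ = 5.8°.

|H| = 0.9949 (-0.0 dB), φ = 5.8°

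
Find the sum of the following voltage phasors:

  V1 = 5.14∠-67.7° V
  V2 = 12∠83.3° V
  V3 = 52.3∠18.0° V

Step 1 — Convert each phasor to rectangular form:
  V1 = 5.14·(cos(-67.7°) + j·sin(-67.7°)) = 1.95 - j4.756 V
  V2 = 12·(cos(83.3°) + j·sin(83.3°)) = 1.4 + j11.92 V
  V3 = 52.3·(cos(18.0°) + j·sin(18.0°)) = 49.74 + j16.16 V
Step 2 — Sum components: V_total = 53.09 + j23.32 V.
Step 3 — Convert to polar: |V_total| = 57.99 V, ∠V_total = 23.7°.

V_total = 57.99∠23.7° V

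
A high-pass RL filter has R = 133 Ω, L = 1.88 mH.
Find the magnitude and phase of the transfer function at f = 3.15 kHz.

Step 1 — Angular frequency: ω = 2π·3150 = 1.979e+04 rad/s.
Step 2 — Transfer function: H(jω) = jωL/(R + jωL).
Step 3 — Numerator jωL = j·37.21; denominator R + jωL = 133 + j37.21.
Step 4 — H = 0.07259 + j0.2595.
Step 5 — Magnitude: |H| = 0.2694 (-11.4 dB); phase: φ = 74.4°.

|H| = 0.2694 (-11.4 dB), φ = 74.4°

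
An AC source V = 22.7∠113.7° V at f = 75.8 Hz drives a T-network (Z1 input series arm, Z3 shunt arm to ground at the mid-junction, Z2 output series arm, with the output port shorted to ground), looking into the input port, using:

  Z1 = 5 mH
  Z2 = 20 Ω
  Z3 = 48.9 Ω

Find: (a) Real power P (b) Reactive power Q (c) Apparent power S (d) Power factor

Step 1 — Angular frequency: ω = 2π·f = 2π·75.8 = 476.3 rad/s.
Step 2 — Component impedances:
  Z1: Z = jωL = j·476.3·0.005 = 0 + j2.381 Ω
  Z2: Z = R = 20 Ω
  Z3: Z = R = 48.9 Ω
Step 3 — With the output port shorted to ground, the output series arm Z2 runs from the junction to ground; the shunt arm Z3 also runs from the junction to ground. They appear in parallel: Z3 || Z2 = 14.19 Ω.
Step 4 — Series with input arm Z1: Z_in = Z1 + (Z3 || Z2) = 14.19 + j2.381 Ω = 14.39∠9.5° Ω.
Step 5 — Source phasor: V = 22.7∠113.7° V = -9.124 + j20.79 V.
Step 6 — Current: I = V / Z = -0.3863 + j1.529 A = 1.577∠104.2° A.
Step 7 — Complex power: S = V·I* = 35.31 + j5.923 VA.
Step 8 — Real power: P = Re(S) = 35.31 W.
Step 9 — Reactive power: Q = Im(S) = 5.923 VAR.
Step 10 — Apparent power: |S| = 35.8 VA.
Step 11 — Power factor: PF = P/|S| = 0.9862 (lagging).

(a) P = 35.31 W  (b) Q = 5.923 VAR  (c) S = 35.8 VA  (d) PF = 0.9862 (lagging)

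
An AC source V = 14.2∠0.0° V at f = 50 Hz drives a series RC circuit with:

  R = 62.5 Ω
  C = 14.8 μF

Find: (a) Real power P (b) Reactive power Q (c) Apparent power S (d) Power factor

Step 1 — Angular frequency: ω = 2π·f = 2π·50 = 314.2 rad/s.
Step 2 — Component impedances:
  R: Z = R = 62.5 Ω
  C: Z = 1/(jωC) = -j/(ω·C) = 0 - j215.1 Ω
Step 3 — Series combination: Z_total = R + C = 62.5 - j215.1 Ω = 224∠-73.8° Ω.
Step 4 — Source phasor: V = 14.2∠0.0° V = 14.2 V.
Step 5 — Current: I = V / Z = 0.01769 + j0.06088 A = 0.0634∠73.8° A.
Step 6 — Complex power: S = V·I* = 0.2512 - j0.8645 VA.
Step 7 — Real power: P = Re(S) = 0.2512 W.
Step 8 — Reactive power: Q = Im(S) = -0.8645 VAR.
Step 9 — Apparent power: |S| = 0.9003 VA.
Step 10 — Power factor: PF = P/|S| = 0.2791 (leading).

(a) P = 0.2512 W  (b) Q = -0.8645 VAR  (c) S = 0.9003 VA  (d) PF = 0.2791 (leading)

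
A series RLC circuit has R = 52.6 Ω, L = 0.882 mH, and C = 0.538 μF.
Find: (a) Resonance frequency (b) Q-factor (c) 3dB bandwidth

Step 1 — Resonance condition Im(Z)=0 gives ω₀ = 1/√(LC).
Step 2 — ω₀ = 1/√(0.000882·5.38e-07) = 4.591e+04 rad/s.
Step 3 — f₀ = ω₀/(2π) = 7306 Hz.
Step 4 — Series Q: Q = ω₀L/R = 4.591e+04·0.000882/52.6 = 0.7698.
Step 5 — 3dB bandwidth: Δω = ω₀/Q = 5.964e+04 rad/s; BW = Δω/(2π) = 9492 Hz.

(a) f₀ = 7306 Hz  (b) Q = 0.7698  (c) BW = 9492 Hz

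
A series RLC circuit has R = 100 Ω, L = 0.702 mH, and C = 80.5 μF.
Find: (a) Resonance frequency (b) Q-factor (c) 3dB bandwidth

Step 1 — Resonance condition Im(Z)=0 gives ω₀ = 1/√(LC).
Step 2 — ω₀ = 1/√(0.000702·8.05e-05) = 4207 rad/s.
Step 3 — f₀ = ω₀/(2π) = 669.5 Hz.
Step 4 — Series Q: Q = ω₀L/R = 4207·0.000702/100 = 0.02953.
Step 5 — 3dB bandwidth: Δω = ω₀/Q = 1.425e+05 rad/s; BW = Δω/(2π) = 2.267e+04 Hz.

(a) f₀ = 669.5 Hz  (b) Q = 0.02953  (c) BW = 2.267e+04 Hz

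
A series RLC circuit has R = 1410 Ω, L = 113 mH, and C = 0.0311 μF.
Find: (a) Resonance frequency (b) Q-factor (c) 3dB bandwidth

Step 1 — Resonance: ω₀ = 1/√(LC) = 1/√(0.113·3.11e-08) = 1.687e+04 rad/s.
Step 2 — f₀ = ω₀/(2π) = 2685 Hz.
Step 3 — Series Q: Q = ω₀L/R = 1.687e+04·0.113/1410 = 1.352.
Step 4 — Bandwidth: Δω = ω₀/Q = 1.248e+04 rad/s; BW = Δω/(2π) = 1986 Hz.

(a) f₀ = 2685 Hz  (b) Q = 1.352  (c) BW = 1986 Hz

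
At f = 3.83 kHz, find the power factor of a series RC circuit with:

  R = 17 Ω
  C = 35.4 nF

Step 1 — Angular frequency: ω = 2π·f = 2π·3830 = 2.406e+04 rad/s.
Step 2 — Component impedances:
  R: Z = R = 17 Ω
  C: Z = 1/(jωC) = -j/(ω·C) = 0 - j1174 Ω
Step 3 — Series combination: Z_total = R + C = 17 - j1174 Ω = 1174∠-89.2° Ω.
Step 4 — Power factor: PF = cos(φ) = Re(Z)/|Z| = 17/1174 = 0.01448.
Step 5 — Type: Im(Z) = -1174 ⇒ leading (phase φ = -89.2°).

PF = 0.01448 (leading, φ = -89.2°)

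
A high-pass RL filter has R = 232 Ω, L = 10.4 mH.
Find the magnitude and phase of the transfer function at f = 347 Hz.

Step 1 — Angular frequency: ω = 2π·347 = 2180 rad/s.
Step 2 — Transfer function: H(jω) = jωL/(R + jωL).
Step 3 — Numerator jωL = j·22.67; denominator R + jωL = 232 + j22.67.
Step 4 — H = 0.009462 + j0.09681.
Step 5 — Magnitude: |H| = 0.09727 (-20.2 dB); phase: φ = 84.4°.

|H| = 0.09727 (-20.2 dB), φ = 84.4°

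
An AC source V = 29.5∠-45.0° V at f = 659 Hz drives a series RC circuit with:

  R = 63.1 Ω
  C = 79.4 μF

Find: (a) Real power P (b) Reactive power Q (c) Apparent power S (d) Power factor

Step 1 — Angular frequency: ω = 2π·f = 2π·659 = 4141 rad/s.
Step 2 — Component impedances:
  R: Z = R = 63.1 Ω
  C: Z = 1/(jωC) = -j/(ω·C) = 0 - j3.042 Ω
Step 3 — Series combination: Z_total = R + C = 63.1 - j3.042 Ω = 63.17∠-2.8° Ω.
Step 4 — Source phasor: V = 29.5∠-45.0° V = 20.86 - j20.86 V.
Step 5 — Current: I = V / Z = 0.3457 - j0.3139 A = 0.467∠-42.2° A.
Step 6 — Complex power: S = V·I* = 13.76 - j0.6633 VA.
Step 7 — Real power: P = Re(S) = 13.76 W.
Step 8 — Reactive power: Q = Im(S) = -0.6633 VAR.
Step 9 — Apparent power: |S| = 13.78 VA.
Step 10 — Power factor: PF = P/|S| = 0.9988 (leading).

(a) P = 13.76 W  (b) Q = -0.6633 VAR  (c) S = 13.78 VA  (d) PF = 0.9988 (leading)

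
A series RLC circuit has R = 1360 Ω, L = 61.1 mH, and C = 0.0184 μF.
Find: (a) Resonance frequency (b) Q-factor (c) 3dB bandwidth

Step 1 — Resonance condition Im(Z)=0 gives ω₀ = 1/√(LC).
Step 2 — ω₀ = 1/√(0.0611·1.84e-08) = 2.982e+04 rad/s.
Step 3 — f₀ = ω₀/(2π) = 4747 Hz.
Step 4 — Series Q: Q = ω₀L/R = 2.982e+04·0.0611/1360 = 1.34.
Step 5 — 3dB bandwidth: Δω = ω₀/Q = 2.226e+04 rad/s; BW = Δω/(2π) = 3543 Hz.

(a) f₀ = 4747 Hz  (b) Q = 1.34  (c) BW = 3543 Hz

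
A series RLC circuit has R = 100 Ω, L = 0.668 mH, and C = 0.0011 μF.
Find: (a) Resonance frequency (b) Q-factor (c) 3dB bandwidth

Step 1 — Resonance: ω₀ = 1/√(LC) = 1/√(0.000668·1.1e-09) = 1.167e+06 rad/s.
Step 2 — f₀ = ω₀/(2π) = 1.857e+05 Hz.
Step 3 — Series Q: Q = ω₀L/R = 1.167e+06·0.000668/100 = 7.793.
Step 4 — Bandwidth: Δω = ω₀/Q = 1.497e+05 rad/s; BW = Δω/(2π) = 2.383e+04 Hz.

(a) f₀ = 1.857e+05 Hz  (b) Q = 7.793  (c) BW = 2.383e+04 Hz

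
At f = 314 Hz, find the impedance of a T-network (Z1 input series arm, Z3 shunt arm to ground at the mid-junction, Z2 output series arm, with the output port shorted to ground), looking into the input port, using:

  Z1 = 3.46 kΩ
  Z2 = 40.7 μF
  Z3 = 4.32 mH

Step 1 — Angular frequency: ω = 2π·f = 2π·314 = 1973 rad/s.
Step 2 — Component impedances:
  Z1: Z = R = 3460 Ω
  Z2: Z = 1/(jωC) = -j/(ω·C) = 0 - j12.45 Ω
  Z3: Z = jωL = j·1973·0.00432 = 0 + j8.523 Ω
Step 3 — With the output port shorted to ground, the output series arm Z2 runs from the junction to ground; the shunt arm Z3 also runs from the junction to ground. They appear in parallel: Z3 || Z2 = 0 + j27 Ω.
Step 4 — Series with input arm Z1: Z_in = Z1 + (Z3 || Z2) = 3460 + j27 Ω = 3460∠0.4° Ω.

Z = 3460 + j27 Ω = 3460∠0.4° Ω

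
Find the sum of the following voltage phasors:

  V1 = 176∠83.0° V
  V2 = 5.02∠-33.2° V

Step 1 — Convert each phasor to rectangular form:
  V1 = 176·(cos(83.0°) + j·sin(83.0°)) = 21.45 + j174.7 V
  V2 = 5.02·(cos(-33.2°) + j·sin(-33.2°)) = 4.201 - j2.749 V
Step 2 — Sum components: V_total = 25.65 + j171.9 V.
Step 3 — Convert to polar: |V_total| = 173.8 V, ∠V_total = 81.5°.

V_total = 173.8∠81.5° V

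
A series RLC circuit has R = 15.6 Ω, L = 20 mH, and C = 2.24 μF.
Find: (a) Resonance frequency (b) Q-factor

Step 1 — Resonance condition Im(Z)=0 gives ω₀ = 1/√(LC).
Step 2 — ω₀ = 1/√(0.02·2.24e-06) = 4725 rad/s.
Step 3 — f₀ = ω₀/(2π) = 751.9 Hz.
Step 4 — Series Q: Q = ω₀L/R = 4725·0.02/15.6 = 6.057.

(a) f₀ = 751.9 Hz  (b) Q = 6.057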